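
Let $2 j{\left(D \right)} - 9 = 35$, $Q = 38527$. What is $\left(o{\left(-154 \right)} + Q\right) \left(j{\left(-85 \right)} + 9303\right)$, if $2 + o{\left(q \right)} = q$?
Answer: $357809575$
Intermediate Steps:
$j{\left(D \right)} = 22$ ($j{\left(D \right)} = \frac{9}{2} + \frac{1}{2} \cdot 35 = \frac{9}{2} + \frac{35}{2} = 22$)
$o{\left(q \right)} = -2 + q$
$\left(o{\left(-154 \right)} + Q\right) \left(j{\left(-85 \right)} + 9303\right) = \left(\left(-2 - 154\right) + 38527\right) \left(22 + 9303\right) = \left(-156 + 38527\right) 9325 = 38371 \cdot 9325 = 357809575$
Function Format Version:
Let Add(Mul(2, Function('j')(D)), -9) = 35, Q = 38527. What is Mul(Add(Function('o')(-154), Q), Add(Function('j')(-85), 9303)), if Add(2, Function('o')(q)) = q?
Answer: 357809575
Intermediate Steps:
Function('j')(D) = 22 (Function('j')(D) = Add(Rational(9, 2), Mul(Rational(1, 2), 35)) = Add(Rational(9, 2), Rational(35, 2)) = 22)
Function('o')(q) = Add(-2, q)
Mul(Add(Function('o')(-154), Q), Add(Function('j')(-85), 9303)) = Mul(Add(Add(-2, -154), 38527), Add(22, 9303)) = Mul(Add(-156, 38527), 9325) = Mul(38371, 9325) = 357809575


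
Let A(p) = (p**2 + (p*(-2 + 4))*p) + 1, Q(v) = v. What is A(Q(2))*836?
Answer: 10868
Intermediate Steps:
A(p) = 1 + 3*p**2 (A(p) = (p**2 + (p*2)*p) + 1 = (p**2 + (2*p)*p) + 1 = (p**2 + 2*p**2) + 1 = 3*p**2 + 1 = 1 + 3*p**2)
A(Q(2))*836 = (1 + 3*2**2)*836 = (1 + 3*4)*836 = (1 + 12)*836 = 13*836 = 10868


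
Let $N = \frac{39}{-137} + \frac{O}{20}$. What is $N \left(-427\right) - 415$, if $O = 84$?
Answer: $- \frac{1429489}{685} \approx -2086.8$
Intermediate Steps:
$N = \frac{2682}{685}$ ($N = \frac{39}{-137} + \frac{84}{20} = 39 \left(- \frac{1}{137}\right) + 84 \cdot \frac{1}{20} = - \frac{39}{137} + \frac{21}{5} = \frac{2682}{685} \approx 3.9153$)
$N \left(-427\right) - 415 = \frac{2682}{685} \left(-427\right) - 415 = - \frac{1145214}{685} - 415 = - \frac{1429489}{685}$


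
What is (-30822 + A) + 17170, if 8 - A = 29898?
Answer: -43542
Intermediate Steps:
A = -29890 (A = 8 - 1*29898 = 8 - 29898 = -29890)
(-30822 + A) + 17170 = (-30822 - 29890) + 17170 = -60712 + 17170 = -43542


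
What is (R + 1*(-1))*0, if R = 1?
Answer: 0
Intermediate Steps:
(R + 1*(-1))*0 = (1 + 1*(-1))*0 = (1 - 1)*0 = 0*0 = 0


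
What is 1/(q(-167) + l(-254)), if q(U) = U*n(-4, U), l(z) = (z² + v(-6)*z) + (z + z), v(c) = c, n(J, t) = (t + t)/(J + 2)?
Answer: 1/37643 ≈ 2.6565e-5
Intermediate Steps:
n(J, t) = 2*t/(2 + J) (n(J, t) = (2*t)/(2 + J) = 2*t/(2 + J))
l(z) = z² - 4*z (l(z) = (z² - 6*z) + (z + z) = (z² - 6*z) + 2*z = z² - 4*z)
q(U) = -U² (q(U) = U*(2*U/(2 - 4)) = U*(2*U/(-2)) = U*(2*U*(-½)) = U*(-U) = -U²)
1/(q(-167) + l(-254)) = 1/(-1*(-167)² - 254*(-4 - 254)) = 1/(-1*27889 - 254*(-258)) = 1/(-27889 + 65532) = 1/37643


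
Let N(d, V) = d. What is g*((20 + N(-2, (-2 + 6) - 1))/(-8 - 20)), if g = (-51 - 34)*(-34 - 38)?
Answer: -27540/7 ≈ -3934.3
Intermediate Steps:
g = 6120 (g = -85*(-72) = 6120)
g*((20 + N(-2, (-2 + 6) - 1))/(-8 - 20)) = 6120*((20 - 2)/(-8 - 20)) = 6120*(18/(-28)) = 6120*(18*(-1/28)) = 6120*(-9/14) = -27540/7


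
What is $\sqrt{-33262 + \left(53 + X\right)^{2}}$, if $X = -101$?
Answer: $i \sqrt{30958} \approx 175.95 i$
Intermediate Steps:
$\sqrt{-33262 + \left(53 + X\right)^{2}} = \sqrt{-33262 + \left(53 - 101\right)^{2}} = \sqrt{-33262 + \left(-48\right)^{2}} = \sqrt{-33262 + 2304} = \sqrt{-30958} = i \sqrt{30958}$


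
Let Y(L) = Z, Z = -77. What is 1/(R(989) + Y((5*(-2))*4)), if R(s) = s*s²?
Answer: 1/967361592 ≈ 1.0337e-9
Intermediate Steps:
R(s) = s³
Y(L) = -77
1/(R(989) + Y((5*(-2))*4)) = 1/(989³ - 77) = 1/(967361669 - 77) = 1/967361592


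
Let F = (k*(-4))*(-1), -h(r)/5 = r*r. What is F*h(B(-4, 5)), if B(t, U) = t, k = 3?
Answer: -960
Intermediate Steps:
h(r) = -5*r**2 (h(r) = -5*r*r = -5*r**2)
F = 12 (F = (3*(-4))*(-1) = -12*(-1) = 12)
F*h(B(-4, 5)) = 12*(-5*(-4)**2) = 12*(-5*16) = 12*(-80) = -960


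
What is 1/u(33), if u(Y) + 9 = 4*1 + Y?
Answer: 1/28 ≈ 0.035714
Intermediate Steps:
u(Y) = -5 + Y (u(Y) = -9 + (4*1 + Y) = -9 + (4 + Y) = -5 + Y)
1/u(33) = 1/(-5 + 33) = 1/28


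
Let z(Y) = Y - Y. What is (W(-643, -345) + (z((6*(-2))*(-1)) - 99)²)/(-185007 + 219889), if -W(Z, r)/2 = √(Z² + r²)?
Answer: 9801/34882 - √532474/17441 ≈ 0.23914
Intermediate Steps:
W(Z, r) = -2*√(Z² + r²)
z(Y) = 0
(W(-643, -345) + (z((6*(-2))*(-1)) - 99)²)/(-185007 + 219889) = (-2*√((-643)² + (-345)²) + (0 - 99)²)/(-185007 + 219889) = (-2*√(413449 + 119025) + (-99)²)/34882 = (-2*√532474 + 9801)*(1/34882) = (9801 - 2*√532474)*(1/34882) = 9801/34882 - √532474/17441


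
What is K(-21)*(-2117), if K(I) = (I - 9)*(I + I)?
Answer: -2667420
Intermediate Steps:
K(I) = 2*I*(-9 + I) (K(I) = (-9 + I)*(2*I) = 2*I*(-9 + I))
K(-21)*(-2117) = (2*(-21)*(-9 - 21))*(-2117) = (2*(-21)*(-30))*(-2117) = 1260*(-2117) = -2667420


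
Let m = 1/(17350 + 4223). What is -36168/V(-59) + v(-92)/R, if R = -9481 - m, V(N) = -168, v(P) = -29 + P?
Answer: 308250428629/1431735298 ≈ 215.30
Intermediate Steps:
m = 1/21573 ≈ 4.6354e-5
R = -204533614/21573 (R = -9481 - 1*1/21573 = -9481 - 1/21573 = -204533614/21573 ≈ -9481.0)
-36168/V(-59) + v(-92)/R = -36168/(-168) + (-29 - 92)/(-204533614/21573) = -36168*(-1/168) - 121*(-21573/204533614) = 1507/7 + 2610333/204533614 = 308250428629/1431735298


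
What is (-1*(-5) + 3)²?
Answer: 64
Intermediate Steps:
(-1*(-5) + 3)² = (5 + 3)² = 8² = 64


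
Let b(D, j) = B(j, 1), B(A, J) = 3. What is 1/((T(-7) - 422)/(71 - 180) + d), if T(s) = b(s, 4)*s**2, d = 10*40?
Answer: 109/43875 ≈ 0.0024843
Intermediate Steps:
b(D, j) = 3
d = 400
T(s) = 3*s**2
1/((T(-7) - 422)/(71 - 180) + d) = 1/((3*(-7)**2 - 422)/(71 - 180) + 400) = 1/((3*49 - 422)/(-109) + 400) = 1/((147 - 422)*(-1/109) + 400) = 1/(-275*(-1/109) + 400) = 1/(275/109 + 400) = 1/(43875/109) = 109/43875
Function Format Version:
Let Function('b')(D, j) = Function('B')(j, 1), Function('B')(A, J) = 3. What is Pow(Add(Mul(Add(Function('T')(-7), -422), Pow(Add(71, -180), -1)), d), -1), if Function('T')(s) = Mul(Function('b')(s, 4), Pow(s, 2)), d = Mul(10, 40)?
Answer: Rational(109, 43875) ≈ 0.0024843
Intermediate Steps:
Function('b')(D, j) = 3
d = 400
Function('T')(s) = Mul(3, Pow(s, 2))
Pow(Add(Mul(Add(Function('T')(-7), -422), Pow(Add(71, -180), -1)), d), -1) = Pow(Add(Mul(Add(Mul(3, Pow(-7, 2)), -422), Pow(Add(71, -180), -1)), 400), -1) = Pow(Add(Mul(Add(Mul(3, 49), -422), Pow(-109, -1)), 400), -1) = Pow(Add(Mul(Add(147, -422), Rational(-1, 109)), 400), -1) = Pow(Add(Mul(-275, Rational(-1, 109)), 400), -1) = Pow(Add(Rational(275, 109), 400), -1) = Pow(Rational(43875, 109), -1) = Rational(109, 43875)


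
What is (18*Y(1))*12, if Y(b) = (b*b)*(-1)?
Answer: -216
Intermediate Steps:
Y(b) = -b² (Y(b) = b²*(-1) = -b²)
(18*Y(1))*12 = (18*(-1*1²))*12 = (18*(-1*1))*12 = (18*(-1))*12 = -18*12 = -216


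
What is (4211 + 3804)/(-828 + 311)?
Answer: -8015/517 ≈ -15.503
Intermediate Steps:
(4211 + 3804)/(-828 + 311) = 8015/(-517) = 8015*(-1/517) = -8015/517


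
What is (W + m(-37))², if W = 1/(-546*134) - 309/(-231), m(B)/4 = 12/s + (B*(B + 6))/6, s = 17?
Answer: 110646148962508877041/187188039262224 ≈ 5.9110e+5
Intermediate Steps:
m(B) = 48/17 + 2*B*(6 + B)/3 (m(B) = 4*(12/17 + (B*(B + 6))/6) = 4*(12*(1/17) + (B*(6 + B))*(⅙)) = 4*(12/17 + B*(6 + B)/6) = 48/17 + 2*B*(6 + B)/3)
W = 1076545/804804 (W = -1/546*1/134 - 309*(-1/231) = -1/73164 + 103/77 = 1076545/804804 ≈ 1.3376)
(W + m(-37))² = (1076545/804804 + (48/17 + (⅔)*(-37)*(6 - 37)))² = (1076545/804804 + (48/17 + (⅔)*(-37)*(-31)))² = (1076545/804804 + (48/17 + 2294/3))² = (1076545/804804 + 39142/51)² = (10518847321/13681668)² = 110646148962508877041/187188039262224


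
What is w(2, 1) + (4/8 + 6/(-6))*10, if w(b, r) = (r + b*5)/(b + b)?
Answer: -9/4 ≈ -2.2500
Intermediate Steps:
w(b, r) = (r + 5*b)/(2*b) (w(b, r) = (r + 5*b)/((2*b)) = (r + 5*b)*(1/(2*b)) = (r + 5*b)/(2*b))
w(2, 1) + (4/8 + 6/(-6))*10 = (½)*(1 + 5*2)/2 + (4/8 + 6/(-6))*10 = (½)*(½)*(1 + 10) + (4*(⅛) + 6*(-⅙))*10 = (½)*(½)*11 + (½ - 1)*10 = 11/4 - ½*10 = 11/4 - 5 = -9/4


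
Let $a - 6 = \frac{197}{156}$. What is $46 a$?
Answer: $\frac{26059}{78} \approx 334.09$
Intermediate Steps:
$a = \frac{1133}{156}$ ($a = 6 + \frac{197}{156} = \frac{1133}{156} \approx 7.2628$)
$46 a = 46 \cdot \frac{1133}{156} = \frac{26059}{78}$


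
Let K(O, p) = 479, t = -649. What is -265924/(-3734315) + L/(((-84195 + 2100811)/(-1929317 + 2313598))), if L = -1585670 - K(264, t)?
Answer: -2276164998441271551/7530679378040 ≈ -3.0225e+5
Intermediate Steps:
L = -1586149 (L = -1585670 - 1*479 = -1585670 - 479 = -1586149)
-265924/(-3734315) + L/(((-84195 + 2100811)/(-1929317 + 2313598))) = -265924/(-3734315) - 1586149*(-1929317 + 2313598)/(-84195 + 2100811) = -265924*(-1/3734315) - 1586149/(2016616/384281) = 265924/3734315 - 1586149/(2016616*(1/384281)) = 265924/3734315 - 1586149/2016616/384281 = 265924/3734315 - 1586149*384281/2016616 = 265924/3734315 - 609526923869/2016616 = -2276164998441271551/7530679378040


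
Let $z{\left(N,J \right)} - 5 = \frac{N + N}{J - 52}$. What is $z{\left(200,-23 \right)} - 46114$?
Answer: $- \frac{138343}{3} \approx -46114.0$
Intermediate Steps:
$z{\left(N,J \right)} = 5 + \frac{2 N}{-52 + J}$ ($z{\left(N,J \right)} = 5 + \frac{N + N}{J - 52} = 5 + \frac{2 N}{-52 + J}$)
$z{\left(200,-23 \right)} - 46114 = \frac{-260 + 2 \cdot 200 + 5 \left(-23\right)}{-52 - 23} - 46114 = \frac{-260 + 400 - 115}{-75} - 46114 = \left(- \frac{1}{75}\right) 25 - 46114 = - \frac{1}{3} - 46114 = - \frac{138343}{3}$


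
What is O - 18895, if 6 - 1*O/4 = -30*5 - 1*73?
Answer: -17979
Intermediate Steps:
O = 916 (O = 24 - 4*(-30*5 - 1*73) = 24 - 4*(-150 - 73) = 24 - 4*(-223) = 24 + 892 = 916)
O - 18895 = 916 - 18895 = -17979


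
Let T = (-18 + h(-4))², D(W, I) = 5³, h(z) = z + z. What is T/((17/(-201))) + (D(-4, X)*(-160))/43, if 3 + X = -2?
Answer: -6182668/731 ≈ -8457.8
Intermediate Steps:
X = -5 (X = -3 - 2 = -5)
h(z) = 2*z
D(W, I) = 125
T = 676 (T = (-18 + 2*(-4))² = (-18 - 8)² = (-26)² = 676)
T/((17/(-201))) + (D(-4, X)*(-160))/43 = 676/((17/(-201))) + (125*(-160))/43 = 676/((17*(-1/201))) - 20000*1/43 = 676/(-17/201) - 20000/43 = 676*(-201/17) - 20000/43 = -135876/17 - 20000/43 = -6182668/731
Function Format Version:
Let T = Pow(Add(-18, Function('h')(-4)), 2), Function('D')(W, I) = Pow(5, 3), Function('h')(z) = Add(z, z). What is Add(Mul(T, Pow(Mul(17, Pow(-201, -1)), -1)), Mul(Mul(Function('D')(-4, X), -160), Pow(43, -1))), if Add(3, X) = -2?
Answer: Rational(-6182668, 731) ≈ -8457.8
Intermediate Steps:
X = -5 (X = Add(-3, -2) = -5)
Function('h')(z) = Mul(2, z)
Function('D')(W, I) = 125
T = 676 (T = Pow(Add(-18, Mul(2, -4)), 2) = Pow(Add(-18, -8), 2) = Pow(-26, 2) = 676)
Add(Mul(T, Pow(Mul(17, Pow(-201, -1)), -1)), Mul(Mul(Function('D')(-4, X), -160), Pow(43, -1))) = Add(Mul(676, Pow(Mul(17, Pow(-201, -1)), -1)), Mul(Mul(125, -160), Pow(43, -1))) = Add(Mul(676, Pow(Mul(17, Rational(-1, 201)), -1)), Mul(-20000, Rational(1, 43))) = Add(Mul(676, Pow(Rational(-17, 201), -1)), Rational(-20000, 43)) = Add(Mul(676, Rational(-201, 17)), Rational(-20000, 43)) = Add(Rational(-135876, 17), Rational(-20000, 43)) = Rational(-6182668, 731)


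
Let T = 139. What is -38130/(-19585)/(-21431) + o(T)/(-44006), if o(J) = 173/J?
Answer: -61169500355/513479018651318 ≈ -0.00011913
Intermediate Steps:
-38130/(-19585)/(-21431) + o(T)/(-44006) = -38130/(-19585)/(-21431) + (173/139)/(-44006) = -38130*(-1/19585)*(-1/21431) + (173*(1/139))*(-1/44006) = (7626/3917)*(-1/21431) + (173/139)*(-1/44006) = -7626/83945227 - 173/6116834 = -61169500355/513479018651318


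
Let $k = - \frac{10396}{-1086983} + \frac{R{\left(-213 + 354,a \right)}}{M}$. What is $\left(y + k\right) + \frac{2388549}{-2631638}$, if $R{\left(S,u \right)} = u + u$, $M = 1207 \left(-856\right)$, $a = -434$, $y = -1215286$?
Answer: $- \frac{224485745108524094245339}{184718312705660473} \approx -1.2153 \cdot 10^{6}$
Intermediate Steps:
$M = -1033192$
$R{\left(S,u \right)} = 2 u$
$k = \frac{2921141319}{280765534934}$ ($k = - \frac{10396}{-1086983} + \frac{2 \left(-434\right)}{-1033192} = \left(-10396\right) \left(- \frac{1}{1086983}\right) - - \frac{217}{258298} = \frac{10396}{1086983} + \frac{217}{258298} = \frac{2921141319}{280765534934} \approx 0.010404$)
$\left(y + k\right) + \frac{2388549}{-2631638} = \left(-1215286 + \frac{2921141319}{280765534934}\right) + \frac{2388549}{-2631638} = - \frac{341210420966659805}{280765534934} + 2388549 \left(- \frac{1}{2631638}\right) = - \frac{341210420966659805}{280765534934} - \frac{2388549}{2631638} = - \frac{224485745108524094245339}{184718312705660473}$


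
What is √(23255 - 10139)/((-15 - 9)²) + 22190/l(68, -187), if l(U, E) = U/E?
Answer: -122045/2 + √3279/288 ≈ -61022.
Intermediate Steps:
√(23255 - 10139)/((-15 - 9)²) + 22190/l(68, -187) = √(23255 - 10139)/((-15 - 9)²) + 22190/((68/(-187))) = √13116/((-24)²) + 22190/((68*(-1/187))) = (2*√3279)/576 + 22190/(-4/11) = (2*√3279)*(1/576) + 22190*(-11/4) = √3279/288 - 122045/2 = -122045/2 + √3279/288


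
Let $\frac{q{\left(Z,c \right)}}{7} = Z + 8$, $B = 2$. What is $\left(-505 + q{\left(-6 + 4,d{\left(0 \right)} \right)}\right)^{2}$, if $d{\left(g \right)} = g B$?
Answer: $214369$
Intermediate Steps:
$d{\left(g \right)} = 2 g$ ($d{\left(g \right)} = g 2 = 2 g$)
$q{\left(Z,c \right)} = 56 + 7 Z$ ($q{\left(Z,c \right)} = 7 \left(Z + 8\right) = 7 \left(8 + Z\right) = 56 + 7 Z$)
$\left(-505 + q{\left(-6 + 4,d{\left(0 \right)} \right)}\right)^{2} = \left(-505 + \left(56 + 7 \left(-6 + 4\right)\right)\right)^{2} = \left(-505 + \left(56 + 7 \left(-2\right)\right)\right)^{2} = \left(-505 + \left(56 - 14\right)\right)^{2} = \left(-505 + 42\right)^{2} = \left(-463\right)^{2} = 214369$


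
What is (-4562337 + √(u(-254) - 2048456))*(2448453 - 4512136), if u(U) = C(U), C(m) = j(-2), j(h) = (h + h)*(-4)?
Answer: 9415217307171 - 4127366*I*√512110 ≈ 9.4152e+12 - 2.9536e+9*I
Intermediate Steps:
j(h) = -8*h (j(h) = (2*h)*(-4) = -8*h)
C(m) = 16 (C(m) = -8*(-2) = 16)
u(U) = 16
(-4562337 + √(u(-254) - 2048456))*(2448453 - 4512136) = (-4562337 + √(16 - 2048456))*(2448453 - 4512136) = (-4562337 + √(-2048440))*(-2063683) = (-4562337 + 2*I*√512110)*(-2063683) = 9415217307171 - 4127366*I*√512110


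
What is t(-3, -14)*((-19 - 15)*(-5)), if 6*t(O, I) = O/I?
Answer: 85/14 ≈ 6.0714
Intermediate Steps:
t(O, I) = O/(6*I) (t(O, I) = (O/I)/6 = O/(6*I))
t(-3, -14)*((-19 - 15)*(-5)) = ((1/6)*(-3)/(-14))*((-19 - 15)*(-5)) = ((1/6)*(-3)*(-1/14))*(-34*(-5)) = (1/28)*170 = 85/14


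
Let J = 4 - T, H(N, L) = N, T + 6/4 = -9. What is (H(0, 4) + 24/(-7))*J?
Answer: -348/7 ≈ -49.714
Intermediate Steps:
T = -21/2 (T = -3/2 - 9 = -21/2 ≈ -10.500)
J = 29/2 (J = 4 - 1*(-21/2) = 4 + 21/2 = 29/2 ≈ 14.500)
(H(0, 4) + 24/(-7))*J = (0 + 24/(-7))*(29/2) = (0 + 24*(-1/7))*(29/2) = (0 - 24/7)*(29/2) = -24/7*29/2 = -348/7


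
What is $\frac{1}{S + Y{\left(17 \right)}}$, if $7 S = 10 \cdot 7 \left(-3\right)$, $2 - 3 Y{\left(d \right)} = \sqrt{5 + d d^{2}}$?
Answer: $- \frac{44}{471} + \frac{\sqrt{4918}}{942} \approx -0.018972$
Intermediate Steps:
$Y{\left(d \right)} = \frac{2}{3} - \frac{\sqrt{5 + d^{3}}}{3}$ ($Y{\left(d \right)} = \frac{2}{3} - \frac{\sqrt{5 + d d^{2}}}{3} = \frac{2}{3} - \frac{\sqrt{5 + d^{3}}}{3}$)
$S = -30$ ($S = \frac{10 \cdot 7 \left(-3\right)}{7} = \frac{70 \left(-3\right)}{7} = \frac{1}{7} \left(-210\right) = -30$)
$\frac{1}{S + Y{\left(17 \right)}} = \frac{1}{-30 + \left(\frac{2}{3} - \frac{\sqrt{5 + 17^{3}}}{3}\right)} = \frac{1}{-30 + \left(\frac{2}{3} - \frac{\sqrt{5 + 4913}}{3}\right)} = \frac{1}{-30 + \left(\frac{2}{3} - \frac{\sqrt{4918}}{3}\right)} = \frac{1}{- \frac{88}{3} - \frac{\sqrt{4918}}{3}}$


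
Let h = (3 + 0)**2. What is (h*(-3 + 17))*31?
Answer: 3906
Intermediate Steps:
h = 9 (h = 3**2 = 9)
(h*(-3 + 17))*31 = (9*(-3 + 17))*31 = (9*14)*31 = 126*31 = 3906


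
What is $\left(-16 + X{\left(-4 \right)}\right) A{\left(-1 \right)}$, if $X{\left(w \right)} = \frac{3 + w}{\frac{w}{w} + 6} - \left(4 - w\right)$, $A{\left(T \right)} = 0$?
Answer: $0$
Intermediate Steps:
$X{\left(w \right)} = - \frac{25}{7} + \frac{8 w}{7}$ ($X{\left(w \right)} = \frac{3 + w}{1 + 6} + \left(-4 + w\right) = \frac{3 + w}{7} + \left(-4 + w\right) = \left(3 + w\right) \frac{1}{7} + \left(-4 + w\right) = \left(\frac{3}{7} + \frac{w}{7}\right) + \left(-4 + w\right) = - \frac{25}{7} + \frac{8 w}{7}$)
$\left(-16 + X{\left(-4 \right)}\right) A{\left(-1 \right)} = \left(-16 + \left(- \frac{25}{7} + \frac{8}{7} \left(-4\right)\right)\right) 0 = \left(-16 - \frac{57}{7}\right) 0 = \left(- \frac{169}{7}\right) 0 = 0$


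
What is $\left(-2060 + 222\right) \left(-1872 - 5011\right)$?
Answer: $12650954$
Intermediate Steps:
$\left(-2060 + 222\right) \left(-1872 - 5011\right) = \left(-1838\right) \left(-6883\right) = 12650954$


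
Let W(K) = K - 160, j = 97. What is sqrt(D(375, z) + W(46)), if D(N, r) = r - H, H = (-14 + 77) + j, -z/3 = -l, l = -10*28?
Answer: I*sqrt(1114) ≈ 33.377*I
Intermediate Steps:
l = -280
W(K) = -160 + K
z = -840 (z = -(-3)*(-280) = -3*280 = -840)
H = 160 (H = (-14 + 77) + 97 = 63 + 97 = 160)
D(N, r) = -160 + r (D(N, r) = r - 1*160 = r - 160 = -160 + r)
sqrt(D(375, z) + W(46)) = sqrt((-160 - 840) + (-160 + 46)) = sqrt(-1000 - 114) = sqrt(-1114) = I*sqrt(1114)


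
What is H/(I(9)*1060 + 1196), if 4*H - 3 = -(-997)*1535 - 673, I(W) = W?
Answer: 1529725/42944 ≈ 35.621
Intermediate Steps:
H = 1529725/4 (H = 3/4 + (-(-997)*1535 - 673)/4 = 3/4 + (-997*(-1535) - 673)/4 = 3/4 + (1530395 - 673)/4 = 3/4 + (1/4)*1529722 = 3/4 + 764861/2 = 1529725/4 ≈ 3.8243e+5)
H/(I(9)*1060 + 1196) = 1529725/(4*(9*1060 + 1196)) = 1529725/(4*(9540 + 1196)) = (1529725/4)/10736 = (1529725/4)*(1/10736) = 1529725/42944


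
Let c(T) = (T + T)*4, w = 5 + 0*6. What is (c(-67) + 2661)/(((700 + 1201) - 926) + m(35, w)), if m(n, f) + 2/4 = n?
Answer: 4250/2019 ≈ 2.1050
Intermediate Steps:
w = 5 (w = 5 + 0 = 5)
c(T) = 8*T (c(T) = (2*T)*4 = 8*T)
m(n, f) = -1/2 + n
(c(-67) + 2661)/(((700 + 1201) - 926) + m(35, w)) = (8*(-67) + 2661)/(((700 + 1201) - 926) + (-1/2 + 35)) = (-536 + 2661)/((1901 - 926) + 69/2) = 2125/(975 + 69/2) = 2125/(2019/2) = 2125*(2/2019) = 4250/2019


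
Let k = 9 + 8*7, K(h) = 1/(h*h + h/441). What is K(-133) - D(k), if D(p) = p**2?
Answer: -4708289237/1114388 ≈ -4225.0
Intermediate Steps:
K(h) = 1/(h**2 + h/441) (K(h) = 1/(h**2 + h*(1/441)) = 1/(h**2 + h/441))
k = 65 (k = 9 + 56 = 65)
K(-133) - D(k) = 441/(-133*(1 + 441*(-133))) - 1*65**2 = 441*(-1/133)/(1 - 58653) - 1*4225 = 441*(-1/133)/(-58652) - 4225 = 441*(-1/133)*(-1/58652) - 4225 = 63/1114388 - 4225 = -4708289237/1114388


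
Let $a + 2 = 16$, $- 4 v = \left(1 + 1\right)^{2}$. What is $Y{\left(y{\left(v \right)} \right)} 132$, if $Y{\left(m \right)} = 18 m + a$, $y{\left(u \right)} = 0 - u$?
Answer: $4224$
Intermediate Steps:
$v = -1$ ($v = - \frac{\left(1 + 1\right)^{2}}{4} = - \frac{2^{2}}{4} = \left(- \frac{1}{4}\right) 4 = -1$)
$a = 14$ ($a = -2 + 16 = 14$)
$y{\left(u \right)} = - u$
$Y{\left(m \right)} = 14 + 18 m$ ($Y{\left(m \right)} = 18 m + 14 = 14 + 18 m$)
$Y{\left(y{\left(v \right)} \right)} 132 = \left(14 + 18 \left(\left(-1\right) \left(-1\right)\right)\right) 132 = \left(14 + 18 \cdot 1\right) 132 = \left(14 + 18\right) 132 = 32 \cdot 132 = 4224$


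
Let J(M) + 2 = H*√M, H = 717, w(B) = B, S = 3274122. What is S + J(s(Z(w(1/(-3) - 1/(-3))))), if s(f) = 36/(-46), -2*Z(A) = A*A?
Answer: 3274120 + 2151*I*√46/23 ≈ 3.2741e+6 + 634.29*I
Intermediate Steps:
Z(A) = -A²/2 (Z(A) = -A*A/2 = -A²/2)
s(f) = -18/23 (s(f) = 36*(-1/46) = -18/23)
J(M) = -2 + 717*√M
S + J(s(Z(w(1/(-3) - 1/(-3))))) = 3274122 + (-2 + 717*√(-18/23)) = 3274122 + (-2 + 717*(3*I*√46/23)) = 3274122 + (-2 + 2151*I*√46/23) = 3274120 + 2151*I*√46/23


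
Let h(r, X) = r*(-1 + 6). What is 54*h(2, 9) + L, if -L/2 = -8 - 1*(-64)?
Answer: 428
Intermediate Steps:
h(r, X) = 5*r (h(r, X) = r*5 = 5*r)
L = -112 (L = -2*(-8 - 1*(-64)) = -2*(-8 + 64) = -2*56 = -112)
54*h(2, 9) + L = 54*(5*2) - 112 = 54*10 - 112 = 540 - 112 = 428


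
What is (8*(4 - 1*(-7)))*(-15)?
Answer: -1320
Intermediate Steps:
(8*(4 - 1*(-7)))*(-15) = (8*(4 + 7))*(-15) = (8*11)*(-15) = 88*(-15) = -1320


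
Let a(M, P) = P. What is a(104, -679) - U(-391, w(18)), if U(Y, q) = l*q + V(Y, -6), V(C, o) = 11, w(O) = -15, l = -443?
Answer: -7335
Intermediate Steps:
U(Y, q) = 11 - 443*q (U(Y, q) = -443*q + 11 = 11 - 443*q)
a(104, -679) - U(-391, w(18)) = -679 - (11 - 443*(-15)) = -679 - (11 + 6645) = -679 - 1*6656 = -679 - 6656 = -7335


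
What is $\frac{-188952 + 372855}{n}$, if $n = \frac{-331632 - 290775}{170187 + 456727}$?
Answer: $- \frac{38430455114}{207469} \approx -1.8523 \cdot 10^{5}$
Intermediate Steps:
$n = - \frac{622407}{626914} \approx -0.99281$
$\frac{-188952 + 372855}{n} = \frac{-188952 + 372855}{- \frac{622407}{626914}} = 183903 \left(- \frac{626914}{622407}\right) = - \frac{38430455114}{207469}$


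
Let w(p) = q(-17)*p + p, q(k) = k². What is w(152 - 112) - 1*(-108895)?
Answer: 120495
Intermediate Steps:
w(p) = 290*p (w(p) = (-17)²*p + p = 289*p + p = 290*p)
w(152 - 112) - 1*(-108895) = 290*(152 - 112) - 1*(-108895) = 290*40 + 108895 = 11600 + 108895 = 120495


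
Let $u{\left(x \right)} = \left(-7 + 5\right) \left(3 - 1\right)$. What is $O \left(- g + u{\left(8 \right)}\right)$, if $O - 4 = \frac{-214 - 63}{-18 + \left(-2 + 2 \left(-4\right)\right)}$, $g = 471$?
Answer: $- \frac{184775}{28} \approx -6599.1$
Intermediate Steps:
$O = \frac{389}{28}$ ($O = 4 + \frac{-214 - 63}{-18 + \left(-2 + 2 \left(-4\right)\right)} = 4 - \frac{277}{-18 - 10} = 4 - \frac{277}{-28} = 4 - - \frac{277}{28} = 4 + \frac{277}{28} = \frac{389}{28} \approx 13.893$)
$u{\left(x \right)} = -4$ ($u{\left(x \right)} = \left(-2\right) 2 = -4$)
$O \left(- g + u{\left(8 \right)}\right) = \frac{389 \left(\left(-1\right) 471 - 4\right)}{28} = \frac{389 \left(-471 - 4\right)}{28} = \frac{389}{28} \left(-475\right) = - \frac{184775}{28}$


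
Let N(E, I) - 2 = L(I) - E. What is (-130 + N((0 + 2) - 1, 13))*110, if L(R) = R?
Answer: -12760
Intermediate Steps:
N(E, I) = 2 + I - E (N(E, I) = 2 + (I - E) = 2 + I - E)
(-130 + N((0 + 2) - 1, 13))*110 = (-130 + (2 + 13 - ((0 + 2) - 1)))*110 = (-130 + (2 + 13 - (2 - 1)))*110 = (-130 + (2 + 13 - 1*1))*110 = (-130 + (2 + 13 - 1))*110 = (-130 + 14)*110 = -116*110 = -12760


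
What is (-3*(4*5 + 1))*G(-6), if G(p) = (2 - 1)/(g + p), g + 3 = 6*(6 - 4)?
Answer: -21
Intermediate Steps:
g = 9 (g = -3 + 6*(6 - 4) = -3 + 6*2 = -3 + 12 = 9)
G(p) = 1/(9 + p) (G(p) = (2 - 1)/(9 + p) = 1/(9 + p))
(-3*(4*5 + 1))*G(-6) = (-3*(4*5 + 1))/(9 - 6) = -3*(20 + 1)/3 = -3*21*(1/3) = -63*1/3 = -21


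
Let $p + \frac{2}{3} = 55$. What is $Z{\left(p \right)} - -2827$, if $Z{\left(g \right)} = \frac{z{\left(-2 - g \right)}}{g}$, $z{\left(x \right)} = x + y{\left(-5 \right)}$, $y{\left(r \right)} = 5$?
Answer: $\frac{460647}{163} \approx 2826.1$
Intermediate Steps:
$p = \frac{163}{3}$ ($p = - \frac{2}{3} + 55 = \frac{163}{3} \approx 54.333$)
$z{\left(x \right)} = 5 + x$ ($z{\left(x \right)} = x + 5 = 5 + x$)
$Z{\left(g \right)} = \frac{3 - g}{g}$ ($Z{\left(g \right)} = \frac{5 - \left(2 + g\right)}{g} = \frac{3 - g}{g}$)
$Z{\left(p \right)} - -2827 = \frac{3 - \frac{163}{3}}{\frac{163}{3}} - -2827 = \frac{3 \left(3 - \frac{163}{3}\right)}{163} + 2827 = \frac{3}{163} \left(- \frac{154}{3}\right) + 2827 = - \frac{154}{163} + 2827 = \frac{460647}{163}$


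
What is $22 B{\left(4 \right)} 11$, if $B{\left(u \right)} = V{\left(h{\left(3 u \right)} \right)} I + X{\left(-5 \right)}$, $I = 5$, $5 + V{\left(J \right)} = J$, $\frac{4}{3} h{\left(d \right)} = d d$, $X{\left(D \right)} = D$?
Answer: $123420$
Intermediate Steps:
$h{\left(d \right)} = \frac{3 d^{2}}{4}$ ($h{\left(d \right)} = \frac{3 d d}{4} = \frac{3 d^{2}}{4}$)
$V{\left(J \right)} = -5 + J$
$B{\left(u \right)} = -30 + \frac{135 u^{2}}{4}$ ($B{\left(u \right)} = \left(-5 + \frac{3 \left(3 u\right)^{2}}{4}\right) 5 - 5 = \left(-5 + \frac{3 \cdot 9 u^{2}}{4}\right) 5 - 5 = \left(-5 + \frac{27 u^{2}}{4}\right) 5 - 5 = \left(-25 + \frac{135 u^{2}}{4}\right) - 5 = -30 + \frac{135 u^{2}}{4}$)
$22 B{\left(4 \right)} 11 = 22 \left(-30 + \frac{135 \cdot 4^{2}}{4}\right) 11 = 22 \left(-30 + \frac{135}{4} \cdot 16\right) 11 = 22 \left(-30 + 540\right) 11 = 22 \cdot 510 \cdot 11 = 11220 \cdot 11 = 123420$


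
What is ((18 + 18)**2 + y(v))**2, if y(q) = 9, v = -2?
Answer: 1703025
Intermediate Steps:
((18 + 18)**2 + y(v))**2 = ((18 + 18)**2 + 9)**2 = (36**2 + 9)**2 = (1296 + 9)**2 = 1305**2 = 1703025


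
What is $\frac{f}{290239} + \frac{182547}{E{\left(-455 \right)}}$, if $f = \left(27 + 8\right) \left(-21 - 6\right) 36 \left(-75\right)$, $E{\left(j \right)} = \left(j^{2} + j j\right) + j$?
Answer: $\frac{123141100137}{13337933245} \approx 9.2324$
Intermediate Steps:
$E{\left(j \right)} = j + 2 j^{2}$ ($E{\left(j \right)} = \left(j^{2} + j^{2}\right) + j = 2 j^{2} + j = j + 2 j^{2}$)
$f = 2551500$ ($f = 35 \left(-27\right) 36 \left(-75\right) = \left(-945\right) 36 \left(-75\right) = \left(-34020\right) \left(-75\right) = 2551500$)
$\frac{f}{290239} + \frac{182547}{E{\left(-455 \right)}} = \frac{2551500}{290239} + \frac{182547}{\left(-455\right) \left(1 + 2 \left(-455\right)\right)} = 2551500 \cdot \frac{1}{290239} + \frac{182547}{\left(-455\right) \left(1 - 910\right)} = \frac{2551500}{290239} + \frac{182547}{\left(-455\right) \left(-909\right)} = \frac{2551500}{290239} + \frac{182547}{413595} = \frac{2551500}{290239} + 182547 \cdot \frac{1}{413595} = \frac{2551500}{290239} + \frac{20283}{45955} = \frac{123141100137}{13337933245}$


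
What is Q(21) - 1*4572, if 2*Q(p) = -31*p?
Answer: -9795/2 ≈ -4897.5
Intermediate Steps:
Q(p) = -31*p/2 (Q(p) = (-31*p)/2 = -31*p/2)
Q(21) - 1*4572 = -31/2*21 - 1*4572 = -651/2 - 4572 = -9795/2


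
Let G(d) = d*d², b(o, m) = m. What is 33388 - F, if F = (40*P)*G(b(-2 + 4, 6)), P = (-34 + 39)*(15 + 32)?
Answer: -1997012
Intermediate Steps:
G(d) = d³
P = 235 (P = 5*47 = 235)
F = 2030400 (F = (40*235)*6³ = 9400*216 = 2030400)
33388 - F = 33388 - 1*2030400 = 33388 - 2030400 = -1997012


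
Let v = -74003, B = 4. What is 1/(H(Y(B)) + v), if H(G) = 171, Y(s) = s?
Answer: -1/73832 ≈ -1.3544e-5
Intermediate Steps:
1/(H(Y(B)) + v) = 1/(171 - 74003) = 1/(-73832) = -1/73832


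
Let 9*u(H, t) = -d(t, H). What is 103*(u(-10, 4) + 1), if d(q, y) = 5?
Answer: 412/9 ≈ 45.778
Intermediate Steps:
u(H, t) = -5/9 (u(H, t) = (-1*5)/9 = (⅑)*(-5) = -5/9)
103*(u(-10, 4) + 1) = 103*(-5/9 + 1) = 103*(4/9) = 412/9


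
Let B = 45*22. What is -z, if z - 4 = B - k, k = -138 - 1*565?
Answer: -1697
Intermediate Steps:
B = 990
k = -703 (k = -138 - 565 = -703)
z = 1697 (z = 4 + (990 - 1*(-703)) = 4 + (990 + 703) = 4 + 1693 = 1697)
-z = -1*1697 = -1697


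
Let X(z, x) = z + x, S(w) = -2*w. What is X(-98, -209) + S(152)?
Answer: -611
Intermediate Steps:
X(z, x) = x + z
X(-98, -209) + S(152) = (-209 - 98) - 2*152 = -307 - 304 = -611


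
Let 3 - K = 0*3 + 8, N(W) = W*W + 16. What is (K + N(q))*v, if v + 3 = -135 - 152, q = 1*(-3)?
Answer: -5800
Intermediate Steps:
q = -3
N(W) = 16 + W² (N(W) = W² + 16 = 16 + W²)
K = -5 (K = 3 - (0*3 + 8) = 3 - (0 + 8) = 3 - 1*8 = 3 - 8 = -5)
v = -290 (v = -3 + (-135 - 152) = -3 - 287 = -290)
(K + N(q))*v = (-5 + (16 + (-3)²))*(-290) = (-5 + (16 + 9))*(-290) = (-5 + 25)*(-290) = 20*(-290) = -5800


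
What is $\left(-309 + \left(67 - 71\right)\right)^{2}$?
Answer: $97969$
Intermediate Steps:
$\left(-309 + \left(67 - 71\right)\right)^{2} = \left(-309 - 4\right)^{2} = \left(-313\right)^{2} = 97969$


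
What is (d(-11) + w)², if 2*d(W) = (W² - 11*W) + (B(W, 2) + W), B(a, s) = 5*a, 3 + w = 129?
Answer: 45796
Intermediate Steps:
w = 126 (w = -3 + 129 = 126)
d(W) = W²/2 - 5*W/2 (d(W) = ((W² - 11*W) + (5*W + W))/2 = ((W² - 11*W) + 6*W)/2 = (W² - 5*W)/2 = W²/2 - 5*W/2)
(d(-11) + w)² = ((½)*(-11)*(-5 - 11) + 126)² = ((½)*(-11)*(-16) + 126)² = (88 + 126)² = 214² = 45796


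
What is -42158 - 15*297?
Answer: -46613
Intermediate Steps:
-42158 - 15*297 = -42158 - 1*4455 = -42158 - 4455 = -46613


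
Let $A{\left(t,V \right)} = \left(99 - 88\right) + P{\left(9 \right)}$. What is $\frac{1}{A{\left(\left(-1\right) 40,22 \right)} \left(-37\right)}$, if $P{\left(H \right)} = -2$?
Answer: $- \frac{1}{333} \approx -0.003003$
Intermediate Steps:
$A{\left(t,V \right)} = 9$ ($A{\left(t,V \right)} = \left(99 - 88\right) - 2 = 11 - 2 = 9$)
$\frac{1}{A{\left(\left(-1\right) 40,22 \right)} \left(-37\right)} = \frac{1}{9 \left(-37\right)} = \frac{1}{-333} = - \frac{1}{333}$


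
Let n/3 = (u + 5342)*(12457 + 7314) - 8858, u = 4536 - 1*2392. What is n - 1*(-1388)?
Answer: 443991932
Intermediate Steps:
u = 2144 (u = 4536 - 2392 = 2144)
n = 443990544 (n = 3*((2144 + 5342)*(12457 + 7314) - 8858) = 3*(7486*19771 - 8858) = 3*(148005706 - 8858) = 3*147996848 = 443990544)
n - 1*(-1388) = 443990544 - 1*(-1388) = 443990544 + 1388 = 443991932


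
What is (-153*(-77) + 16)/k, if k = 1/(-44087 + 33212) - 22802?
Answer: -128292375/247971751 ≈ -0.51737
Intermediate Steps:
k = -247971751/10875 (k = 1/(-10875) - 22802 = -1/10875 - 22802 = -247971751/10875 ≈ -22802.)
(-153*(-77) + 16)/k = (-153*(-77) + 16)/(-247971751/10875) = (11781 + 16)*(-10875/247971751) = 11797*(-10875/247971751) = -128292375/247971751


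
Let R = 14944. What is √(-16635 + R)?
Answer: I*√1691 ≈ 41.122*I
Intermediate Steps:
√(-16635 + R) = √(-16635 + 14944) = √(-1691) = I*√1691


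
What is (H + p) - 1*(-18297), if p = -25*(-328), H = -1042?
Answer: 25455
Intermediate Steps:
p = 8200
(H + p) - 1*(-18297) = (-1042 + 8200) - 1*(-18297) = 7158 + 18297 = 25455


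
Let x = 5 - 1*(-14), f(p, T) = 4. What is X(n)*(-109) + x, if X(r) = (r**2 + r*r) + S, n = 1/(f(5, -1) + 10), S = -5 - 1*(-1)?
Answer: 44481/98 ≈ 453.89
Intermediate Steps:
S = -4 (S = -5 + 1 = -4)
n = 1/14 (n = 1/(4 + 10) = 1/14 ≈ 0.071429)
X(r) = -4 + 2*r**2 (X(r) = (r**2 + r*r) - 4 = (r**2 + r**2) - 4 = 2*r**2 - 4 = -4 + 2*r**2)
x = 19 (x = 5 + 14 = 19)
X(n)*(-109) + x = (-4 + 2*(1/14)**2)*(-109) + 19 = (-4 + 2*(1/196))*(-109) + 19 = (-4 + 1/98)*(-109) + 19 = -391/98*(-109) + 19 = 42619/98 + 19 = 44481/98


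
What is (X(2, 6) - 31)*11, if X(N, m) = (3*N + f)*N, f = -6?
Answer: -341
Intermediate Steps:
X(N, m) = N*(-6 + 3*N) (X(N, m) = (3*N - 6)*N = (-6 + 3*N)*N = N*(-6 + 3*N))
(X(2, 6) - 31)*11 = (3*2*(-2 + 2) - 31)*11 = (3*2*0 - 31)*11 = (0 - 31)*11 = -31*11 = -341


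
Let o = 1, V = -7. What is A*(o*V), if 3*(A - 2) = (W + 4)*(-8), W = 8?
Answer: 210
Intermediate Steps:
A = -30 (A = 2 + ((8 + 4)*(-8))/3 = 2 + (12*(-8))/3 = 2 + (1/3)*(-96) = 2 - 32 = -30)
A*(o*V) = -30*(-7) = 210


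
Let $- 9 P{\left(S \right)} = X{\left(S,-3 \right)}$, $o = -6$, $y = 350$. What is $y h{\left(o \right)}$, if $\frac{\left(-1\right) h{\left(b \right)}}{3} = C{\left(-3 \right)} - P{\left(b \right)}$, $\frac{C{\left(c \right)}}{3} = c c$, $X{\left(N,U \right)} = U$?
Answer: $-28000$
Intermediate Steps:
$P{\left(S \right)} = \frac{1}{3}$ ($P{\left(S \right)} = \left(- \frac{1}{9}\right) \left(-3\right) = \frac{1}{3}$)
$C{\left(c \right)} = 3 c^{2}$ ($C{\left(c \right)} = 3 c c = 3 c^{2}$)
$h{\left(b \right)} = -80$ ($h{\left(b \right)} = - 3 \left(3 \left(-3\right)^{2} - \frac{1}{3}\right) = - 3 \left(3 \cdot 9 - \frac{1}{3}\right) = - 3 \left(27 - \frac{1}{3}\right) = \left(-3\right) \frac{80}{3} = -80$)
$y h{\left(o \right)} = 350 \left(-80\right) = -28000$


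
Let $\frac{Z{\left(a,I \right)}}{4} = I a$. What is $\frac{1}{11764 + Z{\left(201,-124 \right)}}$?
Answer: $- \frac{1}{87932} \approx -1.1372 \cdot 10^{-5}$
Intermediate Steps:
$Z{\left(a,I \right)} = 4 I a$
$\frac{1}{11764 + Z{\left(201,-124 \right)}} = \frac{1}{11764 + 4 \left(-124\right) 201} = \frac{1}{11764 - 99696} = \frac{1}{-87932} = - \frac{1}{87932}$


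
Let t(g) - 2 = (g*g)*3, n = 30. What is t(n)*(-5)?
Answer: -13510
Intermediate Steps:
t(g) = 2 + 3*g**2 (t(g) = 2 + (g*g)*3 = 2 + g**2*3 = 2 + 3*g**2)
t(n)*(-5) = (2 + 3*30**2)*(-5) = (2 + 3*900)*(-5) = (2 + 2700)*(-5) = 2702*(-5) = -13510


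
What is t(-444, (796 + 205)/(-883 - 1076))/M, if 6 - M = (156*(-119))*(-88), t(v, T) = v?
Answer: 74/272271 ≈ 0.00027179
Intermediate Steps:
M = -1633626 (M = 6 - 156*(-119)*(-88) = 6 - (-18564)*(-88) = 6 - 1*1633632 = 6 - 1633632 = -1633626)
t(-444, (796 + 205)/(-883 - 1076))/M = -444/(-1633626) = -444*(-1/1633626) = 74/272271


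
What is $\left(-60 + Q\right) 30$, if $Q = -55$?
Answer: $-3450$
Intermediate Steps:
$\left(-60 + Q\right) 30 = \left(-60 - 55\right) 30 = \left(-115\right) 30 = -3450$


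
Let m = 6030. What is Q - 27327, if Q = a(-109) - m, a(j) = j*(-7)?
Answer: -32594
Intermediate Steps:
a(j) = -7*j
Q = -5267 (Q = -7*(-109) - 1*6030 = 763 - 6030 = -5267)
Q - 27327 = -5267 - 27327 = -32594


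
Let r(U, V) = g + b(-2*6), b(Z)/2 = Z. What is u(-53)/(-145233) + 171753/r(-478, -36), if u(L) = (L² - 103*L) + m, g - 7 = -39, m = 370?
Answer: -24944687177/8133048 ≈ -3067.1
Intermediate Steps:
b(Z) = 2*Z
g = -32 (g = 7 - 39 = -32)
r(U, V) = -56 (r(U, V) = -32 + 2*(-2*6) = -32 + 2*(-12) = -32 - 24 = -56)
u(L) = 370 + L² - 103*L (u(L) = (L² - 103*L) + 370 = 370 + L² - 103*L)
u(-53)/(-145233) + 171753/r(-478, -36) = (370 + (-53)² - 103*(-53))/(-145233) + 171753/(-56) = (370 + 2809 + 5459)*(-1/145233) + 171753*(-1/56) = 8638*(-1/145233) - 171753/56 = -8638/145233 - 171753/56 = -24944687177/8133048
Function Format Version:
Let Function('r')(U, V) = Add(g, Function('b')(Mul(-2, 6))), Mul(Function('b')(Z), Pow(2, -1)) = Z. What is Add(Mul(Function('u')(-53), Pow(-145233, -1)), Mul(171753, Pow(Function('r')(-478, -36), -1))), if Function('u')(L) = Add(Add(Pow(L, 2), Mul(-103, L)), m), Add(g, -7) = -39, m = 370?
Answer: Rational(-24944687177, 8133048) ≈ -3067.1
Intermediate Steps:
Function('b')(Z) = Mul(2, Z)
g = -32 (g = Add(7, -39) = -32)
Function('r')(U, V) = -56 (Function('r')(U, V) = Add(-32, Mul(2, Mul(-2, 6))) = Add(-32, Mul(2, -12)) = Add(-32, -24) = -56)
Function('u')(L) = Add(370, Pow(L, 2), Mul(-103, L)) (Function('u')(L) = Add(Add(Pow(L, 2), Mul(-103, L)), 370) = Add(370, Pow(L, 2), Mul(-103, L)))
Add(Mul(Function('u')(-53), Pow(-145233, -1)), Mul(171753, Pow(Function('r')(-478, -36), -1))) = Add(Mul(Add(370, Pow(-53, 2), Mul(-103, -53)), Pow(-145233, -1)), Mul(171753, Pow(-56, -1))) = Add(Mul(Add(370, 2809, 5459), Rational(-1, 145233)), Mul(171753, Rational(-1, 56))) = Add(Mul(8638, Rational(-1, 145233)), Rational(-171753, 56)) = Add(Rational(-8638, 145233), Rational(-171753, 56)) = Rational(-24944687177, 8133048)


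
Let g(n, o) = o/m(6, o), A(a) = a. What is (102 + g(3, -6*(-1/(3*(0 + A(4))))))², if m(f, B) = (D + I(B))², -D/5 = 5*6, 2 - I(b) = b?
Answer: 80951767182400/7780827681 ≈ 10404.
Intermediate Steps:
I(b) = 2 - b
D = -150 (D = -25*6 = -5*30 = -150)
m(f, B) = (-148 - B)² (m(f, B) = (-150 + (2 - B))² = (-148 - B)²)
g(n, o) = o/(148 + o)² (g(n, o) = o/((148 + o)²) = o/(148 + o)²)
(102 + g(3, -6*(-1/(3*(0 + A(4))))))² = (102 + (-6*(-1/(3*(0 + 4))))/(148 - 6*(-1/(3*(0 + 4))))²)² = (102 + (-6/(4*(-3)))/(148 - 6/(4*(-3)))²)² = (102 + (-6/(-12))/(148 - 6/(-12))²)² = (102 + (-6*(-1/12))/(148 - 6*(-1/12))²)² = (102 + 1/(2*(148 + ½)²))² = (102 + 1/(2*(297/2)²))² = (102 + (½)*(4/88209))² = (102 + 2/88209)² = (8997320/88209)² = 80951767182400/7780827681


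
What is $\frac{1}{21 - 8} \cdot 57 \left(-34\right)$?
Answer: $- \frac{1938}{13} \approx -149.08$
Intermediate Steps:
$\frac{1}{21 - 8} \cdot 57 \left(-34\right) = \frac{1}{13} \cdot 57 \left(-34\right) = \frac{57}{13} \left(-34\right) = - \frac{1938}{13}$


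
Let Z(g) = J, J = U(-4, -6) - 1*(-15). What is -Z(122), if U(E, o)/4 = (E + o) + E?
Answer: 41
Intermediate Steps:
U(E, o) = 4*o + 8*E (U(E, o) = 4*((E + o) + E) = 4*(o + 2*E) = 4*o + 8*E)
J = -41 (J = (4*(-6) + 8*(-4)) - 1*(-15) = (-24 - 32) + 15 = -56 + 15 = -41)
Z(g) = -41
-Z(122) = -1*(-41) = 41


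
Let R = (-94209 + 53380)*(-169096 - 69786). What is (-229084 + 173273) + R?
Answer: 9753257367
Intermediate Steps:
R = 9753313178 (R = -40829*(-238882) = 9753313178)
(-229084 + 173273) + R = (-229084 + 173273) + 9753313178 = -55811 + 9753313178 = 9753257367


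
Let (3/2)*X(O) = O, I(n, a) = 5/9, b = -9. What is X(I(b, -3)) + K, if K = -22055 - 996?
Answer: -622367/27 ≈ -23051.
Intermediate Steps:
K = -23051
I(n, a) = 5/9 (I(n, a) = 5*(⅑) = 5/9)
X(O) = 2*O/3
X(I(b, -3)) + K = (⅔)*(5/9) - 23051 = 10/27 - 23051 = -622367/27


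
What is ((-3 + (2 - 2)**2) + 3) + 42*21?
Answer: 882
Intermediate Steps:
((-3 + (2 - 2)**2) + 3) + 42*21 = ((-3 + 0**2) + 3) + 882 = ((-3 + 0) + 3) + 882 = (-3 + 3) + 882 = 0 + 882 = 882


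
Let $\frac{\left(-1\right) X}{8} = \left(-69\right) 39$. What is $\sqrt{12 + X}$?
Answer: $2 \sqrt{5385} \approx 146.77$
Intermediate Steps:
$X = 21528$ ($X = - 8 \left(\left(-69\right) 39\right) = \left(-8\right) \left(-2691\right) = 21528$)
$\sqrt{12 + X} = \sqrt{12 + 21528} = \sqrt{21540} = 2 \sqrt{5385}$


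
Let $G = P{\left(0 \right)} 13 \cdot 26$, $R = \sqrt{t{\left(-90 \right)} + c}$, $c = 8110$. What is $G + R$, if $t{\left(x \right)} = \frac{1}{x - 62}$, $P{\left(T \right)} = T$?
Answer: $\frac{\sqrt{46843322}}{76} \approx 90.056$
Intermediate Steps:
$t{\left(x \right)} = \frac{1}{-62 + x}$
$R = \frac{\sqrt{46843322}}{76}$ ($R = \sqrt{\frac{1}{-62 - 90} + 8110} = \sqrt{\frac{1}{-152} + 8110} = \sqrt{- \frac{1}{152} + 8110} = \sqrt{\frac{1232719}{152}} = \frac{\sqrt{46843322}}{76} \approx 90.056$)
$G = 0$ ($G = 0 \cdot 13 \cdot 26 = 0 \cdot 26 = 0$)
$G + R = 0 + \frac{\sqrt{46843322}}{76} = \frac{\sqrt{46843322}}{76}$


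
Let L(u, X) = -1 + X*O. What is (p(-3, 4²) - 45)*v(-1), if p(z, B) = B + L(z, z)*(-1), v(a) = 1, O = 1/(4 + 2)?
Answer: -55/2 ≈ -27.500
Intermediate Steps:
O = ⅙ (O = 1/6 = ⅙ ≈ 0.16667)
L(u, X) = -1 + X/6 (L(u, X) = -1 + X*(⅙) = -1 + X/6)
p(z, B) = 1 + B - z/6 (p(z, B) = B + (-1 + z/6)*(-1) = B + (1 - z/6) = 1 + B - z/6)
(p(-3, 4²) - 45)*v(-1) = ((1 + 4² - ⅙*(-3)) - 45)*1 = ((1 + 16 + ½) - 45)*1 = (35/2 - 45)*1 = -55/2*1 = -55/2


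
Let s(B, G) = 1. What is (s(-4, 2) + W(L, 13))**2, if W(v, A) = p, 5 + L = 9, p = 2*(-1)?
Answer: 1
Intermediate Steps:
p = -2
L = 4 (L = -5 + 9 = 4)
W(v, A) = -2
(s(-4, 2) + W(L, 13))**2 = (1 - 2)**2 = (-1)**2 = 1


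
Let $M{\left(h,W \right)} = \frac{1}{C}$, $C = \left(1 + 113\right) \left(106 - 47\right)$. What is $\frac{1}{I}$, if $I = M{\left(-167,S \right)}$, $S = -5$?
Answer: $6726$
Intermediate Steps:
$C = 6726$ ($C = 114 \cdot 59 = 6726$)
$M{\left(h,W \right)} = \frac{1}{6726}$
$I = \frac{1}{6726} \approx 0.00014868$
$\frac{1}{I} = \frac{1}{\frac{1}{6726}} = 6726$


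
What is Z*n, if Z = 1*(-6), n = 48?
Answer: -288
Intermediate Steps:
Z = -6
Z*n = -6*48 = -288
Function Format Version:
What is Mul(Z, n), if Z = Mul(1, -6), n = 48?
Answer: -288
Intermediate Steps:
Z = -6
Mul(Z, n) = Mul(-6, 48) = -288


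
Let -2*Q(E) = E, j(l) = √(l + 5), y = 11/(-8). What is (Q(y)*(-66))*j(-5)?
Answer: 0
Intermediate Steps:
y = -11/8 (y = 11*(-⅛) = -11/8 ≈ -1.3750)
j(l) = √(5 + l)
Q(E) = -E/2
(Q(y)*(-66))*j(-5) = (-½*(-11/8)*(-66))*√(5 - 5) = ((11/16)*(-66))*√0 = -363/8*0 = 0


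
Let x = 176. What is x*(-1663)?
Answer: -292688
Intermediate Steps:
x*(-1663) = 176*(-1663) = -292688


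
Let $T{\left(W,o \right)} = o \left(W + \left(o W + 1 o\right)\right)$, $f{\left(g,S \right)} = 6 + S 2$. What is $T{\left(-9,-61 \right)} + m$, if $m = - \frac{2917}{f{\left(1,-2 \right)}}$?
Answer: $- \frac{61355}{2} \approx -30678.0$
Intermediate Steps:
$f{\left(g,S \right)} = 6 + 2 S$
$m = - \frac{2917}{2}$ ($m = - \frac{2917}{6 + 2 \left(-2\right)} = - \frac{2917}{6 - 4} = - \frac{2917}{2} \approx -1458.5$)
$T{\left(W,o \right)} = o \left(W + o + W o\right)$ ($T{\left(W,o \right)} = o \left(W + \left(W o + o\right)\right) = o \left(W + \left(o + W o\right)\right) = o \left(W + o + W o\right)$)
$T{\left(-9,-61 \right)} + m = - 61 \left(-9 - 61 - -549\right) - \frac{2917}{2} = - 61 \left(-9 - 61 + 549\right) - \frac{2917}{2} = \left(-61\right) 479 - \frac{2917}{2} = -29219 - \frac{2917}{2} = - \frac{61355}{2}$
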